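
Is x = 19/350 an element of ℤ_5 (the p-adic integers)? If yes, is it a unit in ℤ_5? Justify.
x ∉ ℤ_5 (v_5(x) = -2 < 0)

ℤ_5 = {x ∈ ℚ_5 : v_5(x) ≥ 0} and ℤ_5^× = {x ∈ ℤ_5 : v_5(x) = 0}. Here v_5(19/350) = v_5(num) − v_5(den) = -2; compare against these criteria.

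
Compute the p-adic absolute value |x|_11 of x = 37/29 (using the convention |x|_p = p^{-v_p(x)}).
|37/29|_11 = 1

Step 1 — compute v_11(x) by factoring powers of 11 out of the numerator and denominator: v_11(37/29) = 0. Step 2 — apply |x|_p = p^{-v_p(x)} = 11^{0} = 1.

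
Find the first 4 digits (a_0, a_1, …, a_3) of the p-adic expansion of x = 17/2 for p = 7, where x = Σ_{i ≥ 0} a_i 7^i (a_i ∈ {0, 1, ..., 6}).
(a_0, …, a_3) = (5, 4, 3, 3)

v_7(17/2) = 0 (numerator and denominator both coprime to 7), so x ∈ ℤ_7^×. Compute digits iteratively via a_i = x_i mod 7, x_{i+1} = (x_i − a_i)/7, with x_0 = x:
  x_0 = 17/2;  a_0 = 5;  x_1 = (x_0 − 5)/7 = 1/2
  x_1 = 1/2;  a_1 = 4;  x_2 = (x_1 − 4)/7 = -1/2
  x_2 = -1/2;  a_2 = 3;  x_3 = (x_2 − 3)/7 = -1/2
  x_3 = -1/2;  a_3 = 3;  x_4 = (x_3 − 3)/7 = -1/2
Digits: (5, 4, 3, 3).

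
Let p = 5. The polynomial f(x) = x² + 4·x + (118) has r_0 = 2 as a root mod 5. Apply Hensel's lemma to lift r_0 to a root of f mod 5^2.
r_1 = 17 (mod 25)

Hensel: r_{i+1} = r_i − f(r_i)·(f′(r_i))^{-1} mod 5^{i+2}, f′(x) = 2x + 4. Iterate:
  r_0 = 2 (mod 5)
  r_1 = 17 (mod 25)
Final: r = 17 satisfies f(r) ≡ 0 mod 5^2.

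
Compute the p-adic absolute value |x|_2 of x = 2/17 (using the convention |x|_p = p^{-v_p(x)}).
|2/17|_2 = 1/2

Step 1 — compute v_2(x) by factoring powers of 2 out of the numerator and denominator: v_2(2/17) = 1. Step 2 — apply |x|_p = p^{-v_p(x)} = 2^{-1} = 1/2.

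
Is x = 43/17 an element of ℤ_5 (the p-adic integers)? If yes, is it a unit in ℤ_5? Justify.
x ∈ ℤ_5^× (unit); v_5(x) = 0

ℤ_5 = {x ∈ ℚ_5 : v_5(x) ≥ 0} and ℤ_5^× = {x ∈ ℤ_5 : v_5(x) = 0}. Here v_5(43/17) = v_5(num) − v_5(den) = 0; compare against these criteria.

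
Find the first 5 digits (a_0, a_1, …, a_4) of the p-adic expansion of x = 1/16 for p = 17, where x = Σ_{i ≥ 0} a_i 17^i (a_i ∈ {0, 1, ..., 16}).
(a_0, …, a_4) = (16, 15, 15, 15, 15)

v_17(1/16) = 0 (numerator and denominator both coprime to 17), so x ∈ ℤ_17^×. Compute digits iteratively via a_i = x_i mod 17, x_{i+1} = (x_i − a_i)/17, with x_0 = x:
  x_0 = 1/16;  a_0 = 16;  x_1 = (x_0 − 16)/17 = -15/16
  x_1 = -15/16;  a_1 = 15;  x_2 = (x_1 − 15)/17 = -15/16
  x_2 = -15/16;  a_2 = 15;  x_3 = (x_2 − 15)/17 = -15/16
  x_3 = -15/16;  a_3 = 15;  x_4 = (x_3 − 15)/17 = -15/16
  x_4 = -15/16;  a_4 = 15;  x_5 = (x_4 − 15)/17 = -15/16
Digits: (16, 15, 15, 15, 15).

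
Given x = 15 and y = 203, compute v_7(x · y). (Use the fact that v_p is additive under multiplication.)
v_7(3045) = 1

v_p(x) = 0 (factor: 15 = 7^0 · 15); v_p(y) = 1 (factor: 203 = 7^1 · 29). Additivity: v_p(xy) = v_p(x) + v_p(y) = 0 + 1 = 1. (Direct check: xy = 3045 = 7^1 · (435).)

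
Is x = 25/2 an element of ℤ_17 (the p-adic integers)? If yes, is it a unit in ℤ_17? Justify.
x ∈ ℤ_17^× (unit); v_17(x) = 0

ℤ_17 = {x ∈ ℚ_17 : v_17(x) ≥ 0} and ℤ_17^× = {x ∈ ℤ_17 : v_17(x) = 0}. Here v_17(25/2) = v_17(num) − v_17(den) = 0; compare against these criteria.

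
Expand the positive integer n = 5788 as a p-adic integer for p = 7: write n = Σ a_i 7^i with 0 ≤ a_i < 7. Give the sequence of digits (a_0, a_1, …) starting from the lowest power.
(a_0, a_1, …) = (6, 0, 6, 2, 2)

Repeated division by 7 gives the digits low-to-high: 5788 = 6 + 6·7^2 + 2·7^3 + 2·7^4. Digit sequence: (6, 0, 6, 2, 2).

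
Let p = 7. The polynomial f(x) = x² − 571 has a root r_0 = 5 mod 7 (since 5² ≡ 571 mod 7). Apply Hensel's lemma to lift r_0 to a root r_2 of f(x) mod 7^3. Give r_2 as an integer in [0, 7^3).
r_2 = 40 (mod 343)

Hensel's recurrence: r_{i+1} = r_i − f(r_i)·(f′(r_i))^{-1} mod 7^{i+2}, with f′(x) = 2x. Iterate:
  r_0 = 5 (mod 7)
  r_1 = 40 (mod 49)
  r_2 = 40 (mod 343)
Final: r_2 = 40, and one checks f(r_2) ≡ 0 mod 7^3.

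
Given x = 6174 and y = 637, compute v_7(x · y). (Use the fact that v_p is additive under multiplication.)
v_7(3932838) = 5

v_p(x) = 3 (factor: 6174 = 7^3 · 18); v_p(y) = 2 (factor: 637 = 7^2 · 13). Additivity: v_p(xy) = v_p(x) + v_p(y) = 3 + 2 = 5. (Direct check: xy = 3932838 = 7^5 · (234).)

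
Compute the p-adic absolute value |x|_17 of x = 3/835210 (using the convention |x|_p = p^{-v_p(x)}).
|3/835210|_17 = 83521

Step 1 — compute v_17(x) by factoring powers of 17 out of the numerator and denominator: v_17(3/835210) = -4. Step 2 — apply |x|_p = p^{-v_p(x)} = 17^{4} = 83521.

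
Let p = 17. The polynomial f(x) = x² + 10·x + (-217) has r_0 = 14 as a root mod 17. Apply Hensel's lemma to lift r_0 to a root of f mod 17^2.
r_1 = 201 (mod 289)

Hensel: r_{i+1} = r_i − f(r_i)·(f′(r_i))^{-1} mod 17^{i+2}, f′(x) = 2x + 10. Iterate:
  r_0 = 14 (mod 17)
  r_1 = 201 (mod 289)
Final: r = 201 satisfies f(r) ≡ 0 mod 17^2.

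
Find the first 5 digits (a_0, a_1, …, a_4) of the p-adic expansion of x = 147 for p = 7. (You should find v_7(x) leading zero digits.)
(a_0, …, a_4) = (0, 0, 3, 0, 0)

v_7(147) = 2, so a_0 = ... = a_1 = 0. Factor out: x = 7^2 · u with u = 3 a unit in ℤ_7. Expand u iteratively via a_{v+i} = u_i mod 7, u_{i+1} = (u_i − a_{v+i})/7:
  u_0 = 3;  a_2 = 3;  u_1 = (u_0 − 3)/7 = 0
  u_1 = 0;  a_3 = 0;  u_2 = (u_1 − 0)/7 = 0
  u_2 = 0;  a_4 = 0;  u_3 = (u_2 − 0)/7 = 0
Digits: (0, 0, 3, 0, 0).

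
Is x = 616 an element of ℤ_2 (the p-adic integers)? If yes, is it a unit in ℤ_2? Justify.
x ∈ ℤ_2 but not a unit; v_2(x) = 3 > 0

ℤ_2 = {x ∈ ℚ_2 : v_2(x) ≥ 0} and ℤ_2^× = {x ∈ ℤ_2 : v_2(x) = 0}. Here v_2(616) = v_2(num) − v_2(den) = 3; compare against these criteria.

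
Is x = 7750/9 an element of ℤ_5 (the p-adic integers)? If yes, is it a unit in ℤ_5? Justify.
x ∈ ℤ_5 but not a unit; v_5(x) = 3 > 0

ℤ_5 = {x ∈ ℚ_5 : v_5(x) ≥ 0} and ℤ_5^× = {x ∈ ℤ_5 : v_5(x) = 0}. Here v_5(7750/9) = v_5(num) − v_5(den) = 3; compare against these criteria.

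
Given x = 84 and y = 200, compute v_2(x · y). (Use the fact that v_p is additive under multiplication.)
v_2(16800) = 5

v_p(x) = 2 (factor: 84 = 2^2 · 21); v_p(y) = 3 (factor: 200 = 2^3 · 25). Additivity: v_p(xy) = v_p(x) + v_p(y) = 2 + 3 = 5. (Direct check: xy = 16800 = 2^5 · (525).)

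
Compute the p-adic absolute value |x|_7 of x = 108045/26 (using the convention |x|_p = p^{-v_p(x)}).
|108045/26|_7 = 1/2401

Step 1 — compute v_7(x) by factoring powers of 7 out of the numerator and denominator: v_7(108045/26) = 4. Step 2 — apply |x|_p = p^{-v_p(x)} = 7^{-4} = 1/2401.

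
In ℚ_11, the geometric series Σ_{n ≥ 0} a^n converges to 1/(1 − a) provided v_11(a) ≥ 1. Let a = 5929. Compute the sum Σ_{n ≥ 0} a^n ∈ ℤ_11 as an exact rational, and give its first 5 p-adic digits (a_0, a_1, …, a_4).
Σ a^n = 1/(1 − a) = -1/5928;  first 5 digits = (1, 0, 5, 4, 3)

v_11(a) = 2 ≥ 1, so the series converges in ℤ_11 to 1/(1 − a) = 1/(1 − 5929) = -1/5928. Expand this rational in ℤ_11: compute digits iteratively via d_i = x_i mod 11, x_{i+1} = (x_i − d_i)/11. The first 5 digits are (1, 0, 5, 4, 3).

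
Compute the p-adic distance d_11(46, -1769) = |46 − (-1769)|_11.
d_11(46, -1769) = 1/121

Step 1 — x − y = 46 − (-1769) = 1815. Step 2 — v_11(1815) = 2 (factor: 1815 = (11^2 · 15); the sign does not affect v_p). Step 3 — |x − y|_11 = 11^{-2} = 1/121.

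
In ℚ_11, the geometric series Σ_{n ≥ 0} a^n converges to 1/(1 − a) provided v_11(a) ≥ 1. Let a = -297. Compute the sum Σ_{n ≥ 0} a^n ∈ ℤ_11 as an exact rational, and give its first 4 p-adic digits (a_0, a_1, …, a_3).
Σ a^n = 1/(1 − a) = 1/298;  first 4 digits = (1, 6, 0, 7)

v_11(a) = 1 ≥ 1, so the series converges in ℤ_11 to 1/(1 − a) = 1/(1 − (-297)) = 1/298. Expand this rational in ℤ_11: compute digits iteratively via d_i = x_i mod 11, x_{i+1} = (x_i − d_i)/11. The first 4 digits are (1, 6, 0, 7).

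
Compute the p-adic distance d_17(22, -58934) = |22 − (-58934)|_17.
d_17(22, -58934) = 1/4913

Step 1 — x − y = 22 − (-58934) = 58956. Step 2 — v_17(58956) = 3 (factor: 58956 = (17^3 · 12); the sign does not affect v_p). Step 3 — |x − y|_17 = 17^{-3} = 1/4913.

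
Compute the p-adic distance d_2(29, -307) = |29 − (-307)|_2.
d_2(29, -307) = 1/16

Step 1 — x − y = 29 − (-307) = 336. Step 2 — v_2(336) = 4 (factor: 336 = (2^4 · 21); the sign does not affect v_p). Step 3 — |x − y|_2 = 2^{-4} = 1/16.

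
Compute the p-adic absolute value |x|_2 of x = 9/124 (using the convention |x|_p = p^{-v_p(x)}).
|9/124|_2 = 4

Step 1 — compute v_2(x) by factoring powers of 2 out of the numerator and denominator: v_2(9/124) = -2. Step 2 — apply |x|_p = p^{-v_p(x)} = 2^{2} = 4.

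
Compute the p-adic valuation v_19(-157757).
v_19(-157757) = 3

v_19(n) is the largest exponent k such that 19^k divides n. Factor out: -157757 = -19^3 · 23. (Sign doesn't affect v_p.) So v_19(-157757) = 3.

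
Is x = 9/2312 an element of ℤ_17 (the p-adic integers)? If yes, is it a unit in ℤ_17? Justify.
x ∉ ℤ_17 (v_17(x) = -2 < 0)

ℤ_17 = {x ∈ ℚ_17 : v_17(x) ≥ 0} and ℤ_17^× = {x ∈ ℤ_17 : v_17(x) = 0}. Here v_17(9/2312) = v_17(num) − v_17(den) = -2; compare against these criteria.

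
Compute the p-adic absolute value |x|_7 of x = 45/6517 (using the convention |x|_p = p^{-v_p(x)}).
|45/6517|_7 = 343

Step 1 — compute v_7(x) by factoring powers of 7 out of the numerator and denominator: v_7(45/6517) = -3. Step 2 — apply |x|_p = p^{-v_p(x)} = 7^{3} = 343.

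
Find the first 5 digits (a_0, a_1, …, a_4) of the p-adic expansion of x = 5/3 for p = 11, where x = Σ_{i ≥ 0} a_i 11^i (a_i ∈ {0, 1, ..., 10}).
(a_0, …, a_4) = (9, 3, 7, 3, 7)

v_11(5/3) = 0 (numerator and denominator both coprime to 11), so x ∈ ℤ_11^×. Compute digits iteratively via a_i = x_i mod 11, x_{i+1} = (x_i − a_i)/11, with x_0 = x:
  x_0 = 5/3;  a_0 = 9;  x_1 = (x_0 − 9)/11 = -2/3
  x_1 = -2/3;  a_1 = 3;  x_2 = (x_1 − 3)/11 = -1/3
  x_2 = -1/3;  a_2 = 7;  x_3 = (x_2 − 7)/11 = -2/3
  x_3 = -2/3;  a_3 = 3;  x_4 = (x_3 − 3)/11 = -1/3
  x_4 = -1/3;  a_4 = 7;  x_5 = (x_4 − 7)/11 = -2/3
Digits: (9, 3, 7, 3, 7).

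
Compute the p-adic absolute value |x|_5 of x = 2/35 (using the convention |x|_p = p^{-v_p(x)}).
|2/35|_5 = 5

Step 1 — compute v_5(x) by factoring powers of 5 out of the numerator and denominator: v_5(2/35) = -1. Step 2 — apply |x|_p = p^{-v_p(x)} = 5^{1} = 5.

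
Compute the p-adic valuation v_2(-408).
v_2(-408) = 3

v_2(n) is the largest exponent k such that 2^k divides n. Factor out: -408 = -2^3 · 51. (Sign doesn't affect v_p.) So v_2(-408) = 3.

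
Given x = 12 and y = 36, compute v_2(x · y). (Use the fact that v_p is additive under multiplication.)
v_2(432) = 4

v_p(x) = 2 (factor: 12 = 2^2 · 3); v_p(y) = 2 (factor: 36 = 2^2 · 9). Additivity: v_p(xy) = v_p(x) + v_p(y) = 2 + 2 = 4. (Direct check: xy = 432 = 2^4 · (27).)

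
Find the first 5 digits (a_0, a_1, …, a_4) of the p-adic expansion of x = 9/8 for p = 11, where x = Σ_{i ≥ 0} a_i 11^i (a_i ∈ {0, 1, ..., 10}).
(a_0, …, a_4) = (8, 9, 6, 9, 6)

v_11(9/8) = 0 (numerator and denominator both coprime to 11), so x ∈ ℤ_11^×. Compute digits iteratively via a_i = x_i mod 11, x_{i+1} = (x_i − a_i)/11, with x_0 = x:
  x_0 = 9/8;  a_0 = 8;  x_1 = (x_0 − 8)/11 = -5/8
  x_1 = -5/8;  a_1 = 9;  x_2 = (x_1 − 9)/11 = -7/8
  x_2 = -7/8;  a_2 = 6;  x_3 = (x_2 − 6)/11 = -5/8
  x_3 = -5/8;  a_3 = 9;  x_4 = (x_3 − 9)/11 = -7/8
  x_4 = -7/8;  a_4 = 6;  x_5 = (x_4 − 6)/11 = -5/8
Digits: (8, 9, 6, 9, 6).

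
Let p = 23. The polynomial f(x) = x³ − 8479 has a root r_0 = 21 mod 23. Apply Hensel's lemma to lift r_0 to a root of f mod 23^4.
r_3 = 235978 (mod 279841)

Hensel: r_{i+1} = r_i − f(r_i)/f′(r_i) mod 23^{i+2}, where f′(x) = 3x². Iterate:
  r_0 = 21 (mod 23)
  r_1 = 44 (mod 529)
  r_2 = 4805 (mod 12167)
  r_3 = 235978 (mod 279841)
Final: r = 235978 with f(r) ≡ 0 mod 23^4.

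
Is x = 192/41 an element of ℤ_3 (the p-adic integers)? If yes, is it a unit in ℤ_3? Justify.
x ∈ ℤ_3 but not a unit; v_3(x) = 1 > 0

ℤ_3 = {x ∈ ℚ_3 : v_3(x) ≥ 0} and ℤ_3^× = {x ∈ ℤ_3 : v_3(x) = 0}. Here v_3(192/41) = v_3(num) − v_3(den) = 1; compare against these criteria.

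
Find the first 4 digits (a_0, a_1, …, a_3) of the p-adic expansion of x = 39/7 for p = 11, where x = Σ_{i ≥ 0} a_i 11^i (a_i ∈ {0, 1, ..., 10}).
(a_0, …, a_3) = (4, 8, 4, 9)

v_11(39/7) = 0 (numerator and denominator both coprime to 11), so x ∈ ℤ_11^×. Compute digits iteratively via a_i = x_i mod 11, x_{i+1} = (x_i − a_i)/11, with x_0 = x:
  x_0 = 39/7;  a_0 = 4;  x_1 = (x_0 − 4)/11 = 1/7
  x_1 = 1/7;  a_1 = 8;  x_2 = (x_1 − 8)/11 = -5/7
  x_2 = -5/7;  a_2 = 4;  x_3 = (x_2 − 4)/11 = -3/7
  x_3 = -3/7;  a_3 = 9;  x_4 = (x_3 − 9)/11 = -6/7
Digits: (4, 8, 4, 9).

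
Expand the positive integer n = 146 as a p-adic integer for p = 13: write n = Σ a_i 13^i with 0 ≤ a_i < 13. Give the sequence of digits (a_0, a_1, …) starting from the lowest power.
(a_0, a_1, …) = (3, 11)

Repeated division by 13 gives the digits low-to-high: 146 = 3 + 11·13^1. Digit sequence: (3, 11).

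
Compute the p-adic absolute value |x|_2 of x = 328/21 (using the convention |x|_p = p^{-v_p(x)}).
|328/21|_2 = 1/8

Step 1 — compute v_2(x) by factoring powers of 2 out of the numerator and denominator: v_2(328/21) = 3. Step 2 — apply |x|_p = p^{-v_p(x)} = 2^{-3} = 1/8.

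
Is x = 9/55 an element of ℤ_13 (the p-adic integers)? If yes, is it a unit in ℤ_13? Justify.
x ∈ ℤ_13^× (unit); v_13(x) = 0

ℤ_13 = {x ∈ ℚ_13 : v_13(x) ≥ 0} and ℤ_13^× = {x ∈ ℤ_13 : v_13(x) = 0}. Here v_13(9/55) = v_13(num) − v_13(den) = 0; compare against these criteria.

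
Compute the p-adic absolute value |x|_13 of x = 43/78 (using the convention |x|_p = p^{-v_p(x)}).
|43/78|_13 = 13

Step 1 — compute v_13(x) by factoring powers of 13 out of the numerator and denominator: v_13(43/78) = -1. Step 2 — apply |x|_p = p^{-v_p(x)} = 13^{1} = 13.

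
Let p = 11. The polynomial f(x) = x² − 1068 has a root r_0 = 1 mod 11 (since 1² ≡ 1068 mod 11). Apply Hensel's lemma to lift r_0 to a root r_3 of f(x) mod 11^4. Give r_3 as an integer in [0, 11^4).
r_3 = 5798 (mod 14641)

Hensel's recurrence: r_{i+1} = r_i − f(r_i)·(f′(r_i))^{-1} mod 11^{i+2}, with f′(x) = 2x. Iterate:
  r_0 = 1 (mod 11)
  r_1 = 111 (mod 121)
  r_2 = 474 (mod 1331)
  r_3 = 5798 (mod 14641)
Final: r_3 = 5798, and one checks f(r_3) ≡ 0 mod 11^4.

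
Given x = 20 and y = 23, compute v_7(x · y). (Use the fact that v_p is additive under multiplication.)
v_7(460) = 0

v_p(x) = 0 (factor: 20 = 7^0 · 20); v_p(y) = 0 (factor: 23 = 7^0 · 23). Additivity: v_p(xy) = v_p(x) + v_p(y) = 0 + 0 = 0. (Direct check: xy = 460 = 7^0 · (460).)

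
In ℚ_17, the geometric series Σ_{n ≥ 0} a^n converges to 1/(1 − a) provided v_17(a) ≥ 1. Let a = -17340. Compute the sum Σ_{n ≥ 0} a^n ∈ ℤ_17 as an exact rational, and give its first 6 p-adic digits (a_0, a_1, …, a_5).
Σ a^n = 1/(1 − a) = 1/17341;  first 6 digits = (1, 0, 8, 13, 12, 7)

v_17(a) = 2 ≥ 1, so the series converges in ℤ_17 to 1/(1 − a) = 1/(1 − (-17340)) = 1/17341. Expand this rational in ℤ_17: compute digits iteratively via d_i = x_i mod 17, x_{i+1} = (x_i − d_i)/17. The first 6 digits are (1, 0, 8, 13, 12, 7).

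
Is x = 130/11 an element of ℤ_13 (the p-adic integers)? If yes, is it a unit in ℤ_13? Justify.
x ∈ ℤ_13 but not a unit; v_13(x) = 1 > 0

ℤ_13 = {x ∈ ℚ_13 : v_13(x) ≥ 0} and ℤ_13^× = {x ∈ ℤ_13 : v_13(x) = 0}. Here v_13(130/11) = v_13(num) − v_13(den) = 1; compare against these criteria.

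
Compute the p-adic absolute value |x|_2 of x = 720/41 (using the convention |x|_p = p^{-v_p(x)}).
|720/41|_2 = 1/16

Step 1 — compute v_2(x) by factoring powers of 2 out of the numerator and denominator: v_2(720/41) = 4. Step 2 — apply |x|_p = p^{-v_p(x)} = 2^{-4} = 1/16.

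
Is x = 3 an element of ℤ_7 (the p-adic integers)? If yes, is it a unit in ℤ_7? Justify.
x ∈ ℤ_7^× (unit); v_7(x) = 0

ℤ_7 = {x ∈ ℚ_7 : v_7(x) ≥ 0} and ℤ_7^× = {x ∈ ℤ_7 : v_7(x) = 0}. Here v_7(3) = v_7(num) − v_7(den) = 0; compare against these criteria.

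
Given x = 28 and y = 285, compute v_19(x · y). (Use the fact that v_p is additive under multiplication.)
v_19(7980) = 1

v_p(x) = 0 (factor: 28 = 19^0 · 28); v_p(y) = 1 (factor: 285 = 19^1 · 15). Additivity: v_p(xy) = v_p(x) + v_p(y) = 0 + 1 = 1. (Direct check: xy = 7980 = 19^1 · (420).)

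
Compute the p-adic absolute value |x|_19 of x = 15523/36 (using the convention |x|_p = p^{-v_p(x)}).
|15523/36|_19 = 1/361

Step 1 — compute v_19(x) by factoring powers of 19 out of the numerator and denominator: v_19(15523/36) = 2. Step 2 — apply |x|_p = p^{-v_p(x)} = 19^{-2} = 1/361.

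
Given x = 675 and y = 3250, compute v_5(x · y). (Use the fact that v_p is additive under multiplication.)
v_5(2193750) = 5

v_p(x) = 2 (factor: 675 = 5^2 · 27); v_p(y) = 3 (factor: 3250 = 5^3 · 26). Additivity: v_p(xy) = v_p(x) + v_p(y) = 2 + 3 = 5. (Direct check: xy = 2193750 = 5^5 · (702).)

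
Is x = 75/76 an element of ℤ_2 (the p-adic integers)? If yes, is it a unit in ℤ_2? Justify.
x ∉ ℤ_2 (v_2(x) = -2 < 0)

ℤ_2 = {x ∈ ℚ_2 : v_2(x) ≥ 0} and ℤ_2^× = {x ∈ ℤ_2 : v_2(x) = 0}. Here v_2(75/76) = v_2(num) − v_2(den) = -2; compare against these criteria.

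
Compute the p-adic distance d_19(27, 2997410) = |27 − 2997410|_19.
d_19(27, 2997410) = 1/130321

Step 1 — x − y = 27 − 2997410 = -2997383. Step 2 — v_19(-2997383) = 4 (factor: -2997383 = −(19^4 · 23); the sign does not affect v_p). Step 3 — |x − y|_19 = 19^{-4} = 1/130321.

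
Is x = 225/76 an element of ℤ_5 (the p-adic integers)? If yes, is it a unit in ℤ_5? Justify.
x ∈ ℤ_5 but not a unit; v_5(x) = 2 > 0

ℤ_5 = {x ∈ ℚ_5 : v_5(x) ≥ 0} and ℤ_5^× = {x ∈ ℤ_5 : v_5(x) = 0}. Here v_5(225/76) = v_5(num) − v_5(den) = 2; compare against these criteria.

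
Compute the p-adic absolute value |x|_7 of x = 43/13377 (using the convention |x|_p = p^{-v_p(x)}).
|43/13377|_7 = 343

Step 1 — compute v_7(x) by factoring powers of 7 out of the numerator and denominator: v_7(43/13377) = -3. Step 2 — apply |x|_p = p^{-v_p(x)} = 7^{3} = 343.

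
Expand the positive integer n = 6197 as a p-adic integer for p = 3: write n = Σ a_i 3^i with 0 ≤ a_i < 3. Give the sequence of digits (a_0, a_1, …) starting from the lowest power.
(a_0, a_1, …) = (2, 1, 1, 1, 1, 1, 2, 2)

Repeated division by 3 gives the digits low-to-high: 6197 = 2 + 1·3^1 + 1·3^2 + 1·3^3 + 1·3^4 + 1·3^5 + 2·3^6 + 2·3^7. Digit sequence: (2, 1, 1, 1, 1, 1, 2, 2).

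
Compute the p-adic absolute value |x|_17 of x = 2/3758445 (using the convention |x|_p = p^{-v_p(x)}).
|2/3758445|_17 = 83521

Step 1 — compute v_17(x) by factoring powers of 17 out of the numerator and denominator: v_17(2/3758445) = -4. Step 2 — apply |x|_p = p^{-v_p(x)} = 17^{4} = 83521.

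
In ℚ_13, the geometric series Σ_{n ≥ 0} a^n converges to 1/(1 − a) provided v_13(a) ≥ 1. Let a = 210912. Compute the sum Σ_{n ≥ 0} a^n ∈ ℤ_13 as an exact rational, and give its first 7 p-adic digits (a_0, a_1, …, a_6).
Σ a^n = 1/(1 − a) = -1/210911;  first 7 digits = (1, 0, 0, 5, 7, 0, 12)

v_13(a) = 3 ≥ 1, so the series converges in ℤ_13 to 1/(1 − a) = 1/(1 − 210912) = -1/210911. Expand this rational in ℤ_13: compute digits iteratively via d_i = x_i mod 13, x_{i+1} = (x_i − d_i)/13. The first 7 digits are (1, 0, 0, 5, 7, 0, 12).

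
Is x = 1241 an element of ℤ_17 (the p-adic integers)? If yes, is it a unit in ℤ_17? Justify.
x ∈ ℤ_17 but not a unit; v_17(x) = 1 > 0

ℤ_17 = {x ∈ ℚ_17 : v_17(x) ≥ 0} and ℤ_17^× = {x ∈ ℤ_17 : v_17(x) = 0}. Here v_17(1241) = v_17(num) − v_17(den) = 1; compare against these criteria.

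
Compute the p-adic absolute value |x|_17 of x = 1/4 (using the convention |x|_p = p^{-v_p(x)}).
|1/4|_17 = 1

Step 1 — compute v_17(x) by factoring powers of 17 out of the numerator and denominator: v_17(1/4) = 0. Step 2 — apply |x|_p = p^{-v_p(x)} = 17^{0} = 1.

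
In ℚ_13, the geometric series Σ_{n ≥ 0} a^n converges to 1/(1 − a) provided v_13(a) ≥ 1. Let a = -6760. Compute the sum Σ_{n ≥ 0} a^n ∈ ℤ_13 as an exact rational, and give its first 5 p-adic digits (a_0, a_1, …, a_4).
Σ a^n = 1/(1 − a) = 1/6761;  first 5 digits = (1, 0, 12, 9, 0)

v_13(a) = 2 ≥ 1, so the series converges in ℤ_13 to 1/(1 − a) = 1/(1 − (-6760)) = 1/6761. Expand this rational in ℤ_13: compute digits iteratively via d_i = x_i mod 13, x_{i+1} = (x_i − d_i)/13. The first 5 digits are (1, 0, 12, 9, 0).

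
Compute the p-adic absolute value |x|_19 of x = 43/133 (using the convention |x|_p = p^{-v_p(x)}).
|43/133|_19 = 19

Step 1 — compute v_19(x) by factoring powers of 19 out of the numerator and denominator: v_19(43/133) = -1. Step 2 — apply |x|_p = p^{-v_p(x)} = 19^{1} = 19.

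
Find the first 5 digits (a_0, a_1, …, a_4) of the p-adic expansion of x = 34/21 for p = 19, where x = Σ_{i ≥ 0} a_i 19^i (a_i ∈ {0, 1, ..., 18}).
(a_0, …, a_4) = (17, 1, 18, 9, 4)

v_19(34/21) = 0 (numerator and denominator both coprime to 19), so x ∈ ℤ_19^×. Compute digits iteratively via a_i = x_i mod 19, x_{i+1} = (x_i − a_i)/19, with x_0 = x:
  x_0 = 34/21;  a_0 = 17;  x_1 = (x_0 − 17)/19 = -17/21
  x_1 = -17/21;  a_1 = 1;  x_2 = (x_1 − 1)/19 = -2/21
  x_2 = -2/21;  a_2 = 18;  x_3 = (x_2 − 18)/19 = -20/21
  x_3 = -20/21;  a_3 = 9;  x_4 = (x_3 − 9)/19 = -11/21
  x_4 = -11/21;  a_4 = 4;  x_5 = (x_4 − 4)/19 = -5/21
Digits: (17, 1, 18, 9, 4).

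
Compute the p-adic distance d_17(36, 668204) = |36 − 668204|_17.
d_17(36, 668204) = 1/83521

Step 1 — x − y = 36 − 668204 = -668168. Step 2 — v_17(-668168) = 4 (factor: -668168 = −(17^4 · 8); the sign does not affect v_p). Step 3 — |x − y|_17 = 17^{-4} = 1/83521.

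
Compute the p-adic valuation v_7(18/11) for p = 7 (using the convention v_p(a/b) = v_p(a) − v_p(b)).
v_7(18/11) = 0

Factor powers of 7 from the numerator and denominator of the reduced fraction: 18 = 7^0 · 18 and 11 = 7^0 · 11. Apply v_p(a/b) = v_p(a) − v_p(b): v_7(18/11) = 0 − 0 = 0.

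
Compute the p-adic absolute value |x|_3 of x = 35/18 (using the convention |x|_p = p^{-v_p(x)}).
|35/18|_3 = 9

Step 1 — compute v_3(x) by factoring powers of 3 out of the numerator and denominator: v_3(35/18) = -2. Step 2 — apply |x|_p = p^{-v_p(x)} = 3^{2} = 9.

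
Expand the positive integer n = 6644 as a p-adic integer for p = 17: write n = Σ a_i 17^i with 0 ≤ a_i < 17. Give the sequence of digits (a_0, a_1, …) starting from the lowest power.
(a_0, a_1, …) = (14, 16, 5, 1)

Repeated division by 17 gives the digits low-to-high: 6644 = 14 + 16·17^1 + 5·17^2 + 1·17^3. Digit sequence: (14, 16, 5, 1).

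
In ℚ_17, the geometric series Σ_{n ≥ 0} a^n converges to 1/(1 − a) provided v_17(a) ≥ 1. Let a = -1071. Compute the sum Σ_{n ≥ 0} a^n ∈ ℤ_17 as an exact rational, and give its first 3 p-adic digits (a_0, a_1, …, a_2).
Σ a^n = 1/(1 − a) = 1/1072;  first 3 digits = (1, 5, 4)

v_17(a) = 1 ≥ 1, so the series converges in ℤ_17 to 1/(1 − a) = 1/(1 − (-1071)) = 1/1072. Expand this rational in ℤ_17: compute digits iteratively via d_i = x_i mod 17, x_{i+1} = (x_i − d_i)/17. The first 3 digits are (1, 5, 4).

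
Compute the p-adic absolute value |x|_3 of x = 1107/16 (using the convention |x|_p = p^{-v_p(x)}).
|1107/16|_3 = 1/27

Step 1 — compute v_3(x) by factoring powers of 3 out of the numerator and denominator: v_3(1107/16) = 3. Step 2 — apply |x|_p = p^{-v_p(x)} = 3^{-3} = 1/27.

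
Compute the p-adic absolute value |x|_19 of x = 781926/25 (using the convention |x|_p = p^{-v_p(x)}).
|781926/25|_19 = 1/130321

Step 1 — compute v_19(x) by factoring powers of 19 out of the numerator and denominator: v_19(781926/25) = 4. Step 2 — apply |x|_p = p^{-v_p(x)} = 19^{-4} = 1/130321.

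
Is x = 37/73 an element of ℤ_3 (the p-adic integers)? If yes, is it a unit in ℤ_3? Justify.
x ∈ ℤ_3^× (unit); v_3(x) = 0

ℤ_3 = {x ∈ ℚ_3 : v_3(x) ≥ 0} and ℤ_3^× = {x ∈ ℤ_3 : v_3(x) = 0}. Here v_3(37/73) = v_3(num) − v_3(den) = 0; compare against these criteria.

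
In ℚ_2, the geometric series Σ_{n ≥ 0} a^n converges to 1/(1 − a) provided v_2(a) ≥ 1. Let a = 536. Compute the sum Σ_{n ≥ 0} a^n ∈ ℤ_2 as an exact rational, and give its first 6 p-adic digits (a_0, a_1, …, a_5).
Σ a^n = 1/(1 − a) = -1/535;  first 6 digits = (1, 0, 0, 1, 1, 0)

v_2(a) = 3 ≥ 1, so the series converges in ℤ_2 to 1/(1 − a) = 1/(1 − 536) = -1/535. Expand this rational in ℤ_2: compute digits iteratively via d_i = x_i mod 2, x_{i+1} = (x_i − d_i)/2. The first 6 digits are (1, 0, 0, 1, 1, 0).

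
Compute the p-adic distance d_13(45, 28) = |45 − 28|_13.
d_13(45, 28) = 1

Step 1 — x − y = 45 − 28 = 17. Step 2 — v_13(17) = 0 (factor: 17 = (13^0 · 17); the sign does not affect v_p). Step 3 — |x − y|_13 = 13^{0} = 1.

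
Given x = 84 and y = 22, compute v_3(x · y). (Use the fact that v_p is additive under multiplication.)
v_3(1848) = 1

v_p(x) = 1 (factor: 84 = 3^1 · 28); v_p(y) = 0 (factor: 22 = 3^0 · 22). Additivity: v_p(xy) = v_p(x) + v_p(y) = 1 + 0 = 1. (Direct check: xy = 1848 = 3^1 · (616).)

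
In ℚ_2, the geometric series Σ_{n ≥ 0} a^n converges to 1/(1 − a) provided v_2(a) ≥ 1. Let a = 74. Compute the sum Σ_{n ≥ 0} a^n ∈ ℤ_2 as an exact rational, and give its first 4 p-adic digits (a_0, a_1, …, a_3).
Σ a^n = 1/(1 − a) = -1/73;  first 4 digits = (1, 1, 1, 0)

v_2(a) = 1 ≥ 1, so the series converges in ℤ_2 to 1/(1 − a) = 1/(1 − 74) = -1/73. Expand this rational in ℤ_2: compute digits iteratively via d_i = x_i mod 2, x_{i+1} = (x_i − d_i)/2. The first 4 digits are (1, 1, 1, 0).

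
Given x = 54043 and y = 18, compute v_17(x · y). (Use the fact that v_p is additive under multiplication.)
v_17(972774) = 3

v_p(x) = 3 (factor: 54043 = 17^3 · 11); v_p(y) = 0 (factor: 18 = 17^0 · 18). Additivity: v_p(xy) = v_p(x) + v_p(y) = 3 + 0 = 3. (Direct check: xy = 972774 = 17^3 · (198).)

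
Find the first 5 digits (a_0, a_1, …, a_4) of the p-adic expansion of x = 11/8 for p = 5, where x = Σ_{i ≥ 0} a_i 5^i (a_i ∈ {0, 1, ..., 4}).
(a_0, …, a_4) = (2, 3, 0, 3, 0)

v_5(11/8) = 0 (numerator and denominator both coprime to 5), so x ∈ ℤ_5^×. Compute digits iteratively via a_i = x_i mod 5, x_{i+1} = (x_i − a_i)/5, with x_0 = x:
  x_0 = 11/8;  a_0 = 2;  x_1 = (x_0 − 2)/5 = -1/8
  x_1 = -1/8;  a_1 = 3;  x_2 = (x_1 − 3)/5 = -5/8
  x_2 = -5/8;  a_2 = 0;  x_3 = (x_2 − 0)/5 = -1/8
  x_3 = -1/8;  a_3 = 3;  x_4 = (x_3 − 3)/5 = -5/8
  x_4 = -5/8;  a_4 = 0;  x_5 = (x_4 − 0)/5 = -1/8
Digits: (2, 3, 0, 3, 0).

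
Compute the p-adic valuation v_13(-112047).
v_13(-112047) = 3

v_13(n) is the largest exponent k such that 13^k divides n. Factor out: -112047 = -13^3 · 51. (Sign doesn't affect v_p.) So v_13(-112047) = 3.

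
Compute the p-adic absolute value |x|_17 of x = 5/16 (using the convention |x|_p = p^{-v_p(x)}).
|5/16|_17 = 1

Step 1 — compute v_17(x) by factoring powers of 17 out of the numerator and denominator: v_17(5/16) = 0. Step 2 — apply |x|_p = p^{-v_p(x)} = 17^{0} = 1.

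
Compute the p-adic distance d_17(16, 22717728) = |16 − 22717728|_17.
d_17(16, 22717728) = 1/1419857

Step 1 — x − y = 16 − 22717728 = -22717712. Step 2 — v_17(-22717712) = 5 (factor: -22717712 = −(17^5 · 16); the sign does not affect v_p). Step 3 — |x − y|_17 = 17^{-5} = 1/1419857.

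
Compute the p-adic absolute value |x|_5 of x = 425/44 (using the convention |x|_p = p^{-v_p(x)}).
|425/44|_5 = 1/25

Step 1 — compute v_5(x) by factoring powers of 5 out of the numerator and denominator: v_5(425/44) = 2. Step 2 — apply |x|_p = p^{-v_p(x)} = 5^{-2} = 1/25.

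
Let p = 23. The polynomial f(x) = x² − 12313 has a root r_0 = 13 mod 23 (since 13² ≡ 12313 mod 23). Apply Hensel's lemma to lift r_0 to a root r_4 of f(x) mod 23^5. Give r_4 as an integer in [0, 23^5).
r_4 = 1117606 (mod 6436343)

Hensel's recurrence: r_{i+1} = r_i − f(r_i)·(f′(r_i))^{-1} mod 23^{i+2}, with f′(x) = 2x. Iterate:
  r_0 = 13 (mod 23)
  r_1 = 358 (mod 529)
  r_2 = 10409 (mod 12167)
  r_3 = 278083 (mod 279841)
  r_4 = 1117606 (mod 6436343)
Final: r_4 = 1117606, and one checks f(r_4) ≡ 0 mod 23^5.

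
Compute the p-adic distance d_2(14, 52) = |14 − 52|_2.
d_2(14, 52) = 1/2

Step 1 — x − y = 14 − 52 = -38. Step 2 — v_2(-38) = 1 (factor: -38 = −(2^1 · 19); the sign does not affect v_p). Step 3 — |x − y|_2 = 2^{-1} = 1/2.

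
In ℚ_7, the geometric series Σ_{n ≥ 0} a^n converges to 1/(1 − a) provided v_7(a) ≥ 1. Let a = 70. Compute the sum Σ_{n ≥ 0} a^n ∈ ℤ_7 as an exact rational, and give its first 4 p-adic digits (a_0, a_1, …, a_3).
Σ a^n = 1/(1 − a) = -1/69;  first 4 digits = (1, 3, 3, 6)

v_7(a) = 1 ≥ 1, so the series converges in ℤ_7 to 1/(1 − a) = 1/(1 − 70) = -1/69. Expand this rational in ℤ_7: compute digits iteratively via d_i = x_i mod 7, x_{i+1} = (x_i − d_i)/7. The first 4 digits are (1, 3, 3, 6).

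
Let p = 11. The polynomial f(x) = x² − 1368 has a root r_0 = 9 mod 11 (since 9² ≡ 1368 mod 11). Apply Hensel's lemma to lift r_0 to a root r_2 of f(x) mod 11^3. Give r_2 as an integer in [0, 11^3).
r_2 = 1109 (mod 1331)

Hensel's recurrence: r_{i+1} = r_i − f(r_i)·(f′(r_i))^{-1} mod 11^{i+2}, with f′(x) = 2x. Iterate:
  r_0 = 9 (mod 11)
  r_1 = 20 (mod 121)
  r_2 = 1109 (mod 1331)
Final: r_2 = 1109, and one checks f(r_2) ≡ 0 mod 11^3.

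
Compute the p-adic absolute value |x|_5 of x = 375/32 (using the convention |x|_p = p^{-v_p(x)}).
|375/32|_5 = 1/125

Step 1 — compute v_5(x) by factoring powers of 5 out of the numerator and denominator: v_5(375/32) = 3. Step 2 — apply |x|_p = p^{-v_p(x)} = 5^{-3} = 1/125.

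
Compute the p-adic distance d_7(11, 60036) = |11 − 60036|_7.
d_7(11, 60036) = 1/2401

Step 1 — x − y = 11 − 60036 = -60025. Step 2 — v_7(-60025) = 4 (factor: -60025 = −(7^4 · 25); the sign does not affect v_p). Step 3 — |x − y|_7 = 7^{-4} = 1/2401.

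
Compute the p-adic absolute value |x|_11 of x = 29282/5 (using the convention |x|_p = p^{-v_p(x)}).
|29282/5|_11 = 1/14641

Step 1 — compute v_11(x) by factoring powers of 11 out of the numerator and denominator: v_11(29282/5) = 4. Step 2 — apply |x|_p = p^{-v_p(x)} = 11^{-4} = 1/14641.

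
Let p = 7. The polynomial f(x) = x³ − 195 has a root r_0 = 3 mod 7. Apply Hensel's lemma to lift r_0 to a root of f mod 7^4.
r_3 = 129 (mod 2401)

Hensel: r_{i+1} = r_i − f(r_i)/f′(r_i) mod 7^{i+2}, where f′(x) = 3x². Iterate:
  r_0 = 3 (mod 7)
  r_1 = 31 (mod 49)
  r_2 = 129 (mod 343)
  r_3 = 129 (mod 2401)
Final: r = 129 with f(r) ≡ 0 mod 7^4.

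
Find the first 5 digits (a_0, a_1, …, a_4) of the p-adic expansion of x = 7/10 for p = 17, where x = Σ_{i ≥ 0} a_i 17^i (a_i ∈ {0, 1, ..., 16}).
(a_0, …, a_4) = (16, 11, 1, 5, 15)

v_17(7/10) = 0 (numerator and denominator both coprime to 17), so x ∈ ℤ_17^×. Compute digits iteratively via a_i = x_i mod 17, x_{i+1} = (x_i − a_i)/17, with x_0 = x:
  x_0 = 7/10;  a_0 = 16;  x_1 = (x_0 − 16)/17 = -9/10
  x_1 = -9/10;  a_1 = 11;  x_2 = (x_1 − 11)/17 = -7/10
  x_2 = -7/10;  a_2 = 1;  x_3 = (x_2 − 1)/17 = -1/10
  x_3 = -1/10;  a_3 = 5;  x_4 = (x_3 − 5)/17 = -3/10
  x_4 = -3/10;  a_4 = 15;  x_5 = (x_4 − 15)/17 = -9/10
Digits: (16, 11, 1, 5, 15).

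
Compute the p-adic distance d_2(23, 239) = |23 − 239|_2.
d_2(23, 239) = 1/8

Step 1 — x − y = 23 − 239 = -216. Step 2 — v_2(-216) = 3 (factor: -216 = −(2^3 · 27); the sign does not affect v_p). Step 3 — |x − y|_2 = 2^{-3} = 1/8.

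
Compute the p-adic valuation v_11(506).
v_11(506) = 1

v_11(n) is the largest exponent k such that 11^k divides n. Factor out: 506 = 11^1 · 46. (Sign doesn't affect v_p.) So v_11(506) = 1.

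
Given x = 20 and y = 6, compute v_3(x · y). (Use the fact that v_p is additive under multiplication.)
v_3(120) = 1

v_p(x) = 0 (factor: 20 = 3^0 · 20); v_p(y) = 1 (factor: 6 = 3^1 · 2). Additivity: v_p(xy) = v_p(x) + v_p(y) = 0 + 1 = 1. (Direct check: xy = 120 = 3^1 · (40).)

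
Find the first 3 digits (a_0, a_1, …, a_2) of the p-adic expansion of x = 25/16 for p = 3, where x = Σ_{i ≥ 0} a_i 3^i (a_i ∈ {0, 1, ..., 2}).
(a_0, …, a_2) = (1, 0, 1)

v_3(25/16) = 0 (numerator and denominator both coprime to 3), so x ∈ ℤ_3^×. Compute digits iteratively via a_i = x_i mod 3, x_{i+1} = (x_i − a_i)/3, with x_0 = x:
  x_0 = 25/16;  a_0 = 1;  x_1 = (x_0 − 1)/3 = 3/16
  x_1 = 3/16;  a_1 = 0;  x_2 = (x_1 − 0)/3 = 1/16
  x_2 = 1/16;  a_2 = 1;  x_3 = (x_2 − 1)/3 = -5/16
Digits: (1, 0, 1).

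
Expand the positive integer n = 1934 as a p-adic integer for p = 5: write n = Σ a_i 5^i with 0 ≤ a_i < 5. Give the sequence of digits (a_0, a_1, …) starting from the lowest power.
(a_0, a_1, …) = (4, 1, 2, 0, 3)

Repeated division by 5 gives the digits low-to-high: 1934 = 4 + 1·5^1 + 2·5^2 + 3·5^4. Digit sequence: (4, 1, 2, 0, 3).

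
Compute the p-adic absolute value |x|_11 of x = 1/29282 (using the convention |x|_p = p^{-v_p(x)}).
|1/29282|_11 = 14641

Step 1 — compute v_11(x) by factoring powers of 11 out of the numerator and denominator: v_11(1/29282) = -4. Step 2 — apply |x|_p = p^{-v_p(x)} = 11^{4} = 14641.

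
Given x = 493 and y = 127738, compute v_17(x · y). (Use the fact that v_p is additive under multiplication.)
v_17(62974834) = 4

v_p(x) = 1 (factor: 493 = 17^1 · 29); v_p(y) = 3 (factor: 127738 = 17^3 · 26). Additivity: v_p(xy) = v_p(x) + v_p(y) = 1 + 3 = 4. (Direct check: xy = 62974834 = 17^4 · (754).)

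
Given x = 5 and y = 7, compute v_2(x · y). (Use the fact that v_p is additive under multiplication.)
v_2(35) = 0

v_p(x) = 0 (factor: 5 = 2^0 · 5); v_p(y) = 0 (factor: 7 = 2^0 · 7). Additivity: v_p(xy) = v_p(x) + v_p(y) = 0 + 0 = 0. (Direct check: xy = 35 = 2^0 · (35).)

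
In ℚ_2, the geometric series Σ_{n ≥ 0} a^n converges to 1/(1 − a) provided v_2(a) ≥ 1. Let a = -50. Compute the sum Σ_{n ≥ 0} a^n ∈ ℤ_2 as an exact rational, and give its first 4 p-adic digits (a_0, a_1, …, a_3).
Σ a^n = 1/(1 − a) = 1/51;  first 4 digits = (1, 1, 0, 1)

v_2(a) = 1 ≥ 1, so the series converges in ℤ_2 to 1/(1 − a) = 1/(1 − (-50)) = 1/51. Expand this rational in ℤ_2: compute digits iteratively via d_i = x_i mod 2, x_{i+1} = (x_i − d_i)/2. The first 4 digits are (1, 1, 0, 1).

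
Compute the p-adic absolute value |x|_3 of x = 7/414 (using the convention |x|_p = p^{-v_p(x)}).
|7/414|_3 = 9

Step 1 — compute v_3(x) by factoring powers of 3 out of the numerator and denominator: v_3(7/414) = -2. Step 2 — apply |x|_p = p^{-v_p(x)} = 3^{2} = 9.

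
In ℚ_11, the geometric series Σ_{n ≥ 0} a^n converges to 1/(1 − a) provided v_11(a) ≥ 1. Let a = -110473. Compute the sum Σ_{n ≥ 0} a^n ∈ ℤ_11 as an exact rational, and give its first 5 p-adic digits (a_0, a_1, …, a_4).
Σ a^n = 1/(1 − a) = 1/110474;  first 5 digits = (1, 0, 0, 5, 3)

v_11(a) = 3 ≥ 1, so the series converges in ℤ_11 to 1/(1 − a) = 1/(1 − (-110473)) = 1/110474. Expand this rational in ℤ_11: compute digits iteratively via d_i = x_i mod 11, x_{i+1} = (x_i − d_i)/11. The first 5 digits are (1, 0, 0, 5, 3).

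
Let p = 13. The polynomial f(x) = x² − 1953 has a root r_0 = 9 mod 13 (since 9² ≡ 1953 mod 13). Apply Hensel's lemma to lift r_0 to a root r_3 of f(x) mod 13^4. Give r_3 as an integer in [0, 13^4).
r_3 = 12450 (mod 28561)

Hensel's recurrence: r_{i+1} = r_i − f(r_i)·(f′(r_i))^{-1} mod 13^{i+2}, with f′(x) = 2x. Iterate:
  r_0 = 9 (mod 13)
  r_1 = 113 (mod 169)
  r_2 = 1465 (mod 2197)
  r_3 = 12450 (mod 28561)
Final: r_3 = 12450, and one checks f(r_3) ≡ 0 mod 13^4.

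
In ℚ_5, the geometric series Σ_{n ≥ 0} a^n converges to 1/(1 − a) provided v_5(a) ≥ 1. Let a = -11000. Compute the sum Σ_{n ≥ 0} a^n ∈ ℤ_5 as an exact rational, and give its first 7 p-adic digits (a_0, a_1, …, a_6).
Σ a^n = 1/(1 − a) = 1/11001;  first 7 digits = (1, 0, 0, 2, 2, 1, 3)

v_5(a) = 3 ≥ 1, so the series converges in ℤ_5 to 1/(1 − a) = 1/(1 − (-11000)) = 1/11001. Expand this rational in ℤ_5: compute digits iteratively via d_i = x_i mod 5, x_{i+1} = (x_i − d_i)/5. The first 7 digits are (1, 0, 0, 2, 2, 1, 3).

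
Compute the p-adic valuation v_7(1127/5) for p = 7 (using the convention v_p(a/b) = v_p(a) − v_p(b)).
v_7(1127/5) = 2

Factor powers of 7 from the numerator and denominator of the reduced fraction: 1127 = 7^2 · 23 and 5 = 7^0 · 5. Apply v_p(a/b) = v_p(a) − v_p(b): v_7(1127/5) = 2 − 0 = 2.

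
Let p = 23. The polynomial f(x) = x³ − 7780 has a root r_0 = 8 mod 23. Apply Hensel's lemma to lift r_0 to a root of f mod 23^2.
r_1 = 123 (mod 529)

Hensel: r_{i+1} = r_i − f(r_i)/f′(r_i) mod 23^{i+2}, where f′(x) = 3x². Iterate:
  r_0 = 8 (mod 23)
  r_1 = 123 (mod 529)
Final: r = 123 with f(r) ≡ 0 mod 23^2.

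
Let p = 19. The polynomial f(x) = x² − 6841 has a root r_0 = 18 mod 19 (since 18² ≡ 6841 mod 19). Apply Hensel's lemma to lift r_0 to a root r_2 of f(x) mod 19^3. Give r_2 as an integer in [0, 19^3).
r_2 = 911 (mod 6859)

Hensel's recurrence: r_{i+1} = r_i − f(r_i)·(f′(r_i))^{-1} mod 19^{i+2}, with f′(x) = 2x. Iterate:
  r_0 = 18 (mod 19)
  r_1 = 189 (mod 361)
  r_2 = 911 (mod 6859)
Final: r_2 = 911, and one checks f(r_2) ≡ 0 mod 19^3.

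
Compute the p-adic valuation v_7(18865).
v_7(18865) = 3

v_7(n) is the largest exponent k such that 7^k divides n. Factor out: 18865 = 7^3 · 55. (Sign doesn't affect v_p.) So v_7(18865) = 3.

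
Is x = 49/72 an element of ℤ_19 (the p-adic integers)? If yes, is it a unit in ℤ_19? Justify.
x ∈ ℤ_19^× (unit); v_19(x) = 0

ℤ_19 = {x ∈ ℚ_19 : v_19(x) ≥ 0} and ℤ_19^× = {x ∈ ℤ_19 : v_19(x) = 0}. Here v_19(49/72) = v_19(num) − v_19(den) = 0; compare against these criteria.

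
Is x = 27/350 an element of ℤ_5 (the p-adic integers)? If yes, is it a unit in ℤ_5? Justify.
x ∉ ℤ_5 (v_5(x) = -2 < 0)

ℤ_5 = {x ∈ ℚ_5 : v_5(x) ≥ 0} and ℤ_5^× = {x ∈ ℤ_5 : v_5(x) = 0}. Here v_5(27/350) = v_5(num) − v_5(den) = -2; compare against these criteria.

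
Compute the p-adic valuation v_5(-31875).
v_5(-31875) = 4

v_5(n) is the largest exponent k such that 5^k divides n. Factor out: -31875 = -5^4 · 51. (Sign doesn't affect v_p.) So v_5(-31875) = 4.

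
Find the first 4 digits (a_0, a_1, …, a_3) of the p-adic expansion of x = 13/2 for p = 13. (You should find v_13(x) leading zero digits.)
(a_0, …, a_3) = (0, 7, 6, 6)

v_13(13/2) = 1, so a_0 = ... = a_0 = 0. Factor out: x = 13^1 · u with u = 1/2 a unit in ℤ_13. Expand u iteratively via a_{v+i} = u_i mod 13, u_{i+1} = (u_i − a_{v+i})/13:
  u_0 = 1/2;  a_1 = 7;  u_1 = (u_0 − 7)/13 = -1/2
  u_1 = -1/2;  a_2 = 6;  u_2 = (u_1 − 6)/13 = -1/2
  u_2 = -1/2;  a_3 = 6;  u_3 = (u_2 − 6)/13 = -1/2
Digits: (0, 7, 6, 6).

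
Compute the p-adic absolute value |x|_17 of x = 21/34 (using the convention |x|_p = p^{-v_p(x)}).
|21/34|_17 = 17

Step 1 — compute v_17(x) by factoring powers of 17 out of the numerator and denominator: v_17(21/34) = -1. Step 2 — apply |x|_p = p^{-v_p(x)} = 17^{1} = 17.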